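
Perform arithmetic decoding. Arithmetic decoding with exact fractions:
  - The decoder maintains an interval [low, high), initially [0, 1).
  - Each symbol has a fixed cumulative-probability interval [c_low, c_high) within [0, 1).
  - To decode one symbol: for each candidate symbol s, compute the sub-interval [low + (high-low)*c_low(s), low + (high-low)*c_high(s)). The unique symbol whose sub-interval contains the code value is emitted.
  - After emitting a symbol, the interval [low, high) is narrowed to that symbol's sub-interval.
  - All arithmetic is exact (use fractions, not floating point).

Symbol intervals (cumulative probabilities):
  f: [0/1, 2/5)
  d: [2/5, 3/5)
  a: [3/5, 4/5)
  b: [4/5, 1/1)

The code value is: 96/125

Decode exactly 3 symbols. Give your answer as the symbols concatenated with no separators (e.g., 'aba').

Answer: abf

Derivation:
Step 1: interval [0/1, 1/1), width = 1/1 - 0/1 = 1/1
  'f': [0/1 + 1/1*0/1, 0/1 + 1/1*2/5) = [0/1, 2/5)
  'd': [0/1 + 1/1*2/5, 0/1 + 1/1*3/5) = [2/5, 3/5)
  'a': [0/1 + 1/1*3/5, 0/1 + 1/1*4/5) = [3/5, 4/5) <- contains code 96/125
  'b': [0/1 + 1/1*4/5, 0/1 + 1/1*1/1) = [4/5, 1/1)
  emit 'a', narrow to [3/5, 4/5)
Step 2: interval [3/5, 4/5), width = 4/5 - 3/5 = 1/5
  'f': [3/5 + 1/5*0/1, 3/5 + 1/5*2/5) = [3/5, 17/25)
  'd': [3/5 + 1/5*2/5, 3/5 + 1/5*3/5) = [17/25, 18/25)
  'a': [3/5 + 1/5*3/5, 3/5 + 1/5*4/5) = [18/25, 19/25)
  'b': [3/5 + 1/5*4/5, 3/5 + 1/5*1/1) = [19/25, 4/5) <- contains code 96/125
  emit 'b', narrow to [19/25, 4/5)
Step 3: interval [19/25, 4/5), width = 4/5 - 19/25 = 1/25
  'f': [19/25 + 1/25*0/1, 19/25 + 1/25*2/5) = [19/25, 97/125) <- contains code 96/125
  'd': [19/25 + 1/25*2/5, 19/25 + 1/25*3/5) = [97/125, 98/125)
  'a': [19/25 + 1/25*3/5, 19/25 + 1/25*4/5) = [98/125, 99/125)
  'b': [19/25 + 1/25*4/5, 19/25 + 1/25*1/1) = [99/125, 4/5)
  emit 'f', narrow to [19/25, 97/125)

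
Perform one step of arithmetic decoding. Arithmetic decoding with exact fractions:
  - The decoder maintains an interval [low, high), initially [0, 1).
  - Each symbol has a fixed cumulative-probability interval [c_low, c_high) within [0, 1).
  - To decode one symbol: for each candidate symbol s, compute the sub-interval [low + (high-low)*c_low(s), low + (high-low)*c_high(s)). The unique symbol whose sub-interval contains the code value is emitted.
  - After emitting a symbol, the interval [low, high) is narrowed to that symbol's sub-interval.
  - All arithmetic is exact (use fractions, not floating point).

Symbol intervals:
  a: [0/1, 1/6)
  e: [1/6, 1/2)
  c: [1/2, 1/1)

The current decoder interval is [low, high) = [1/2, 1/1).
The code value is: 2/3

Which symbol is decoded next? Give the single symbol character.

Interval width = high − low = 1/1 − 1/2 = 1/2
Scaled code = (code − low) / width = (2/3 − 1/2) / 1/2 = 1/3
  a: [0/1, 1/6) 
  e: [1/6, 1/2) ← scaled code falls here ✓
  c: [1/2, 1/1) 

Answer: e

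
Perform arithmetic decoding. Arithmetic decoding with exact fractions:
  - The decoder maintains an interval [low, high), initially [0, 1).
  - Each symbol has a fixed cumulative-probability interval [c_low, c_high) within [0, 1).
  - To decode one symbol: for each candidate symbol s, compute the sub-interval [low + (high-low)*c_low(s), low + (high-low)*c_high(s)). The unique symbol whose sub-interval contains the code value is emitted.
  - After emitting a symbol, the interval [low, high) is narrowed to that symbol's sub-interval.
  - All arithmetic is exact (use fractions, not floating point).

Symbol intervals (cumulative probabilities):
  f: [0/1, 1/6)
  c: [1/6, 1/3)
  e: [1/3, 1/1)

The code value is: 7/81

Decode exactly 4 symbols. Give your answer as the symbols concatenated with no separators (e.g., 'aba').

Answer: fece

Derivation:
Step 1: interval [0/1, 1/1), width = 1/1 - 0/1 = 1/1
  'f': [0/1 + 1/1*0/1, 0/1 + 1/1*1/6) = [0/1, 1/6) <- contains code 7/81
  'c': [0/1 + 1/1*1/6, 0/1 + 1/1*1/3) = [1/6, 1/3)
  'e': [0/1 + 1/1*1/3, 0/1 + 1/1*1/1) = [1/3, 1/1)
  emit 'f', narrow to [0/1, 1/6)
Step 2: interval [0/1, 1/6), width = 1/6 - 0/1 = 1/6
  'f': [0/1 + 1/6*0/1, 0/1 + 1/6*1/6) = [0/1, 1/36)
  'c': [0/1 + 1/6*1/6, 0/1 + 1/6*1/3) = [1/36, 1/18)
  'e': [0/1 + 1/6*1/3, 0/1 + 1/6*1/1) = [1/18, 1/6) <- contains code 7/81
  emit 'e', narrow to [1/18, 1/6)
Step 3: interval [1/18, 1/6), width = 1/6 - 1/18 = 1/9
  'f': [1/18 + 1/9*0/1, 1/18 + 1/9*1/6) = [1/18, 2/27)
  'c': [1/18 + 1/9*1/6, 1/18 + 1/9*1/3) = [2/27, 5/54) <- contains code 7/81
  'e': [1/18 + 1/9*1/3, 1/18 + 1/9*1/1) = [5/54, 1/6)
  emit 'c', narrow to [2/27, 5/54)
Step 4: interval [2/27, 5/54), width = 5/54 - 2/27 = 1/54
  'f': [2/27 + 1/54*0/1, 2/27 + 1/54*1/6) = [2/27, 25/324)
  'c': [2/27 + 1/54*1/6, 2/27 + 1/54*1/3) = [25/324, 13/162)
  'e': [2/27 + 1/54*1/3, 2/27 + 1/54*1/1) = [13/162, 5/54) <- contains code 7/81
  emit 'e', narrow to [13/162, 5/54)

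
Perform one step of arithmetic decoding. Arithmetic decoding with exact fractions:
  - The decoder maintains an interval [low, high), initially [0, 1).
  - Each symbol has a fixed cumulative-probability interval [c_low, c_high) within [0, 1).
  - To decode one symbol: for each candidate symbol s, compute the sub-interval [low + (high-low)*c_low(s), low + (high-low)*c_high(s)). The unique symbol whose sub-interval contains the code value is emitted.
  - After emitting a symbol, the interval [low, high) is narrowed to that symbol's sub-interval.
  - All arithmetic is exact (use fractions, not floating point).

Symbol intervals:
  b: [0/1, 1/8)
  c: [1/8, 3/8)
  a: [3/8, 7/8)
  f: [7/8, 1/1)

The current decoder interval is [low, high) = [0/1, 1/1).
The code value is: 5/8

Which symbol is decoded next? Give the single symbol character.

Answer: a

Derivation:
Interval width = high − low = 1/1 − 0/1 = 1/1
Scaled code = (code − low) / width = (5/8 − 0/1) / 1/1 = 5/8
  b: [0/1, 1/8) 
  c: [1/8, 3/8) 
  a: [3/8, 7/8) ← scaled code falls here ✓
  f: [7/8, 1/1) 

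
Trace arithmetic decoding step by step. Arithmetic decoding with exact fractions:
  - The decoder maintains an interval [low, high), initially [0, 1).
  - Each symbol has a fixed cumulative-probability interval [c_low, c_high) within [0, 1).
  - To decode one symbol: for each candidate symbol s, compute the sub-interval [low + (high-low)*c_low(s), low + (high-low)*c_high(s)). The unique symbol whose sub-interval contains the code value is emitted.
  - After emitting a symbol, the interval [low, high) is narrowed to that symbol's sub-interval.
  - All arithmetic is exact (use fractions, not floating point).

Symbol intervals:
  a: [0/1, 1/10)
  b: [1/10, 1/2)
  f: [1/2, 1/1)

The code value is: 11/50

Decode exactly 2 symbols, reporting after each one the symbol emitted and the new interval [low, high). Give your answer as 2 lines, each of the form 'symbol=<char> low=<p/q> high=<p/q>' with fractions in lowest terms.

Answer: symbol=b low=1/10 high=1/2
symbol=b low=7/50 high=3/10

Derivation:
Step 1: interval [0/1, 1/1), width = 1/1 - 0/1 = 1/1
  'a': [0/1 + 1/1*0/1, 0/1 + 1/1*1/10) = [0/1, 1/10)
  'b': [0/1 + 1/1*1/10, 0/1 + 1/1*1/2) = [1/10, 1/2) <- contains code 11/50
  'f': [0/1 + 1/1*1/2, 0/1 + 1/1*1/1) = [1/2, 1/1)
  emit 'b', narrow to [1/10, 1/2)
Step 2: interval [1/10, 1/2), width = 1/2 - 1/10 = 2/5
  'a': [1/10 + 2/5*0/1, 1/10 + 2/5*1/10) = [1/10, 7/50)
  'b': [1/10 + 2/5*1/10, 1/10 + 2/5*1/2) = [7/50, 3/10) <- contains code 11/50
  'f': [1/10 + 2/5*1/2, 1/10 + 2/5*1/1) = [3/10, 1/2)
  emit 'b', narrow to [7/50, 3/10)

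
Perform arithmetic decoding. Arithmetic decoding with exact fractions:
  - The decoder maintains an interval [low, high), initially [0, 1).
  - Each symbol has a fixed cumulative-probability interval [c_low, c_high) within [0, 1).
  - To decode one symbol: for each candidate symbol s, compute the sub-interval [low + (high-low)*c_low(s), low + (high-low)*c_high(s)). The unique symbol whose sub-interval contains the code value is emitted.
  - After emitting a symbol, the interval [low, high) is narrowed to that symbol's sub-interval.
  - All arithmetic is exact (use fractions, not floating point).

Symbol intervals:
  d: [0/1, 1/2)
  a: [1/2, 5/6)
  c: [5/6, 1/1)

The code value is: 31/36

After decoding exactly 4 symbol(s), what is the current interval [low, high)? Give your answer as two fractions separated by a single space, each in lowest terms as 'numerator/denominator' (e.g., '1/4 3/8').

Step 1: interval [0/1, 1/1), width = 1/1 - 0/1 = 1/1
  'd': [0/1 + 1/1*0/1, 0/1 + 1/1*1/2) = [0/1, 1/2)
  'a': [0/1 + 1/1*1/2, 0/1 + 1/1*5/6) = [1/2, 5/6)
  'c': [0/1 + 1/1*5/6, 0/1 + 1/1*1/1) = [5/6, 1/1) <- contains code 31/36
  emit 'c', narrow to [5/6, 1/1)
Step 2: interval [5/6, 1/1), width = 1/1 - 5/6 = 1/6
  'd': [5/6 + 1/6*0/1, 5/6 + 1/6*1/2) = [5/6, 11/12) <- contains code 31/36
  'a': [5/6 + 1/6*1/2, 5/6 + 1/6*5/6) = [11/12, 35/36)
  'c': [5/6 + 1/6*5/6, 5/6 + 1/6*1/1) = [35/36, 1/1)
  emit 'd', narrow to [5/6, 11/12)
Step 3: interval [5/6, 11/12), width = 11/12 - 5/6 = 1/12
  'd': [5/6 + 1/12*0/1, 5/6 + 1/12*1/2) = [5/6, 7/8) <- contains code 31/36
  'a': [5/6 + 1/12*1/2, 5/6 + 1/12*5/6) = [7/8, 65/72)
  'c': [5/6 + 1/12*5/6, 5/6 + 1/12*1/1) = [65/72, 11/12)
  emit 'd', narrow to [5/6, 7/8)
Step 4: interval [5/6, 7/8), width = 7/8 - 5/6 = 1/24
  'd': [5/6 + 1/24*0/1, 5/6 + 1/24*1/2) = [5/6, 41/48)
  'a': [5/6 + 1/24*1/2, 5/6 + 1/24*5/6) = [41/48, 125/144) <- contains code 31/36
  'c': [5/6 + 1/24*5/6, 5/6 + 1/24*1/1) = [125/144, 7/8)
  emit 'a', narrow to [41/48, 125/144)

Answer: 41/48 125/144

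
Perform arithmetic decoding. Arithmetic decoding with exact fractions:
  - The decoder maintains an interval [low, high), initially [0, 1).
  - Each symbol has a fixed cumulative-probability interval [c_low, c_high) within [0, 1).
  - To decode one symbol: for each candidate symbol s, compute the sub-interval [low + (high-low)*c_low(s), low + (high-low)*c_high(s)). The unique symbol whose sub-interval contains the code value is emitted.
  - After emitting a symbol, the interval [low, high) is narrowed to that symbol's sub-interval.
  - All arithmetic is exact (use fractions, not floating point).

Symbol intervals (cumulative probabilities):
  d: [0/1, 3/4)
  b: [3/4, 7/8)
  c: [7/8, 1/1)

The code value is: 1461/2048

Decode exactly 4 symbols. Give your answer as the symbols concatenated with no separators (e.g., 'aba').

Answer: dcdb

Derivation:
Step 1: interval [0/1, 1/1), width = 1/1 - 0/1 = 1/1
  'd': [0/1 + 1/1*0/1, 0/1 + 1/1*3/4) = [0/1, 3/4) <- contains code 1461/2048
  'b': [0/1 + 1/1*3/4, 0/1 + 1/1*7/8) = [3/4, 7/8)
  'c': [0/1 + 1/1*7/8, 0/1 + 1/1*1/1) = [7/8, 1/1)
  emit 'd', narrow to [0/1, 3/4)
Step 2: interval [0/1, 3/4), width = 3/4 - 0/1 = 3/4
  'd': [0/1 + 3/4*0/1, 0/1 + 3/4*3/4) = [0/1, 9/16)
  'b': [0/1 + 3/4*3/4, 0/1 + 3/4*7/8) = [9/16, 21/32)
  'c': [0/1 + 3/4*7/8, 0/1 + 3/4*1/1) = [21/32, 3/4) <- contains code 1461/2048
  emit 'c', narrow to [21/32, 3/4)
Step 3: interval [21/32, 3/4), width = 3/4 - 21/32 = 3/32
  'd': [21/32 + 3/32*0/1, 21/32 + 3/32*3/4) = [21/32, 93/128) <- contains code 1461/2048
  'b': [21/32 + 3/32*3/4, 21/32 + 3/32*7/8) = [93/128, 189/256)
  'c': [21/32 + 3/32*7/8, 21/32 + 3/32*1/1) = [189/256, 3/4)
  emit 'd', narrow to [21/32, 93/128)
Step 4: interval [21/32, 93/128), width = 93/128 - 21/32 = 9/128
  'd': [21/32 + 9/128*0/1, 21/32 + 9/128*3/4) = [21/32, 363/512)
  'b': [21/32 + 9/128*3/4, 21/32 + 9/128*7/8) = [363/512, 735/1024) <- contains code 1461/2048
  'c': [21/32 + 9/128*7/8, 21/32 + 9/128*1/1) = [735/1024, 93/128)
  emit 'b', narrow to [363/512, 735/1024)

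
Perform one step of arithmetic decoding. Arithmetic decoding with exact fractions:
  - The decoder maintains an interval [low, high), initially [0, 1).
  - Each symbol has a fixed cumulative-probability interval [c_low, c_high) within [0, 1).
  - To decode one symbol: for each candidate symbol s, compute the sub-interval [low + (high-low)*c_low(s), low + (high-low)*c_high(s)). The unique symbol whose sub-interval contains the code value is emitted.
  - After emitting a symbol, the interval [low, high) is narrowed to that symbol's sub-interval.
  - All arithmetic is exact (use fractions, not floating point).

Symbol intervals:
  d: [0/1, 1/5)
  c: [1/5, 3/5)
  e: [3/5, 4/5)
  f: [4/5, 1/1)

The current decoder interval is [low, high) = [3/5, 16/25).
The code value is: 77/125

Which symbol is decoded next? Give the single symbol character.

Answer: c

Derivation:
Interval width = high − low = 16/25 − 3/5 = 1/25
Scaled code = (code − low) / width = (77/125 − 3/5) / 1/25 = 2/5
  d: [0/1, 1/5) 
  c: [1/5, 3/5) ← scaled code falls here ✓
  e: [3/5, 4/5) 
  f: [4/5, 1/1) 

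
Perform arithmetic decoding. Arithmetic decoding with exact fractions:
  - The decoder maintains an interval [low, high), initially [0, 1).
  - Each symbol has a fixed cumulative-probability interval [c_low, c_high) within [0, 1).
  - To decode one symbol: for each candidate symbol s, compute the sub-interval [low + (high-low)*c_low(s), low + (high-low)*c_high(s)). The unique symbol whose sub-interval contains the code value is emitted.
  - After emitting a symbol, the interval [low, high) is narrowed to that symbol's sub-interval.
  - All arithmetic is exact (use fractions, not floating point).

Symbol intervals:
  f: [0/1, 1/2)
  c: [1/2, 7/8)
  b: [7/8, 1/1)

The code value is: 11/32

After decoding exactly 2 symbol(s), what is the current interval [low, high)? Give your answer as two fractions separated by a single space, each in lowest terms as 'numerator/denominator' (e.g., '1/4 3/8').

Answer: 1/4 7/16

Derivation:
Step 1: interval [0/1, 1/1), width = 1/1 - 0/1 = 1/1
  'f': [0/1 + 1/1*0/1, 0/1 + 1/1*1/2) = [0/1, 1/2) <- contains code 11/32
  'c': [0/1 + 1/1*1/2, 0/1 + 1/1*7/8) = [1/2, 7/8)
  'b': [0/1 + 1/1*7/8, 0/1 + 1/1*1/1) = [7/8, 1/1)
  emit 'f', narrow to [0/1, 1/2)
Step 2: interval [0/1, 1/2), width = 1/2 - 0/1 = 1/2
  'f': [0/1 + 1/2*0/1, 0/1 + 1/2*1/2) = [0/1, 1/4)
  'c': [0/1 + 1/2*1/2, 0/1 + 1/2*7/8) = [1/4, 7/16) <- contains code 11/32
  'b': [0/1 + 1/2*7/8, 0/1 + 1/2*1/1) = [7/16, 1/2)
  emit 'c', narrow to [1/4, 7/16)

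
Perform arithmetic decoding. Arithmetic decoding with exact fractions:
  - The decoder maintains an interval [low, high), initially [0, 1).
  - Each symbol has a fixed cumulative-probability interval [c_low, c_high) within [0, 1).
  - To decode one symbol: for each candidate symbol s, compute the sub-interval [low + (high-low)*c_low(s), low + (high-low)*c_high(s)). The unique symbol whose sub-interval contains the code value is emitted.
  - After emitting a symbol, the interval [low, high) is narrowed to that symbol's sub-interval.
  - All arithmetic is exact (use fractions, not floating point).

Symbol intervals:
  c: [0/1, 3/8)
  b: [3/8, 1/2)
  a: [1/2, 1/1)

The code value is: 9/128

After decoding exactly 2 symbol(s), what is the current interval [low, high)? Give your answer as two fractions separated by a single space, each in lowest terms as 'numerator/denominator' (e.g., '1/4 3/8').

Step 1: interval [0/1, 1/1), width = 1/1 - 0/1 = 1/1
  'c': [0/1 + 1/1*0/1, 0/1 + 1/1*3/8) = [0/1, 3/8) <- contains code 9/128
  'b': [0/1 + 1/1*3/8, 0/1 + 1/1*1/2) = [3/8, 1/2)
  'a': [0/1 + 1/1*1/2, 0/1 + 1/1*1/1) = [1/2, 1/1)
  emit 'c', narrow to [0/1, 3/8)
Step 2: interval [0/1, 3/8), width = 3/8 - 0/1 = 3/8
  'c': [0/1 + 3/8*0/1, 0/1 + 3/8*3/8) = [0/1, 9/64) <- contains code 9/128
  'b': [0/1 + 3/8*3/8, 0/1 + 3/8*1/2) = [9/64, 3/16)
  'a': [0/1 + 3/8*1/2, 0/1 + 3/8*1/1) = [3/16, 3/8)
  emit 'c', narrow to [0/1, 9/64)

Answer: 0/1 9/64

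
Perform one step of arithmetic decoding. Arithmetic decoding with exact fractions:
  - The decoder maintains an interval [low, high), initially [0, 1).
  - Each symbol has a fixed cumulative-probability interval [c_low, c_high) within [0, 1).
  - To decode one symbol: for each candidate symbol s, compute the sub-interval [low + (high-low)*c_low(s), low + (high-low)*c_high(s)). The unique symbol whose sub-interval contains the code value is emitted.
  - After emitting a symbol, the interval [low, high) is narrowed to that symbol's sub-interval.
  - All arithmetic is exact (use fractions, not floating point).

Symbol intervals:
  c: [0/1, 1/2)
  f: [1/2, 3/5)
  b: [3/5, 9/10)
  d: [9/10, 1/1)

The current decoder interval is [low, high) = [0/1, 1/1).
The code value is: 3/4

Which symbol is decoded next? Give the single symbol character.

Interval width = high − low = 1/1 − 0/1 = 1/1
Scaled code = (code − low) / width = (3/4 − 0/1) / 1/1 = 3/4
  c: [0/1, 1/2) 
  f: [1/2, 3/5) 
  b: [3/5, 9/10) ← scaled code falls here ✓
  d: [9/10, 1/1) 

Answer: b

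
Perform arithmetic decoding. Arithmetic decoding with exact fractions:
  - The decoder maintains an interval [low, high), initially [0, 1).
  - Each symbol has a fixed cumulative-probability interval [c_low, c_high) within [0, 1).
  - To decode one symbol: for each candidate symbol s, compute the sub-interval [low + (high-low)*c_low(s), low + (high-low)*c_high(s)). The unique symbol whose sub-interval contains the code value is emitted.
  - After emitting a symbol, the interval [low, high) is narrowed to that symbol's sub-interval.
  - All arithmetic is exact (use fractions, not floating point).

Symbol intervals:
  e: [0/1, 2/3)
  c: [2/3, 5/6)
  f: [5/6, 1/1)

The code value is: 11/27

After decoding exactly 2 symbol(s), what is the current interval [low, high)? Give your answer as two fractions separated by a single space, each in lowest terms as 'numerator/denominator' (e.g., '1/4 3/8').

Step 1: interval [0/1, 1/1), width = 1/1 - 0/1 = 1/1
  'e': [0/1 + 1/1*0/1, 0/1 + 1/1*2/3) = [0/1, 2/3) <- contains code 11/27
  'c': [0/1 + 1/1*2/3, 0/1 + 1/1*5/6) = [2/3, 5/6)
  'f': [0/1 + 1/1*5/6, 0/1 + 1/1*1/1) = [5/6, 1/1)
  emit 'e', narrow to [0/1, 2/3)
Step 2: interval [0/1, 2/3), width = 2/3 - 0/1 = 2/3
  'e': [0/1 + 2/3*0/1, 0/1 + 2/3*2/3) = [0/1, 4/9) <- contains code 11/27
  'c': [0/1 + 2/3*2/3, 0/1 + 2/3*5/6) = [4/9, 5/9)
  'f': [0/1 + 2/3*5/6, 0/1 + 2/3*1/1) = [5/9, 2/3)
  emit 'e', narrow to [0/1, 4/9)

Answer: 0/1 4/9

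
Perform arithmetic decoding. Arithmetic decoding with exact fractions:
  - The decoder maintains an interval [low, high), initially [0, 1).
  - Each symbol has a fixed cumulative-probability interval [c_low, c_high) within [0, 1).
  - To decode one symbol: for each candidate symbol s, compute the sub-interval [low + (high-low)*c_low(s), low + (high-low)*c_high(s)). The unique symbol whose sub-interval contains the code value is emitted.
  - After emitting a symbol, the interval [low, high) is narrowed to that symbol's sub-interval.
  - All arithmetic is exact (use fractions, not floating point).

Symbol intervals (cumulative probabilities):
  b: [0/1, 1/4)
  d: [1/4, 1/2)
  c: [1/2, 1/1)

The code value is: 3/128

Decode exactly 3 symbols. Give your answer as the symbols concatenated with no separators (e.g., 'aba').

Answer: bbd

Derivation:
Step 1: interval [0/1, 1/1), width = 1/1 - 0/1 = 1/1
  'b': [0/1 + 1/1*0/1, 0/1 + 1/1*1/4) = [0/1, 1/4) <- contains code 3/128
  'd': [0/1 + 1/1*1/4, 0/1 + 1/1*1/2) = [1/4, 1/2)
  'c': [0/1 + 1/1*1/2, 0/1 + 1/1*1/1) = [1/2, 1/1)
  emit 'b', narrow to [0/1, 1/4)
Step 2: interval [0/1, 1/4), width = 1/4 - 0/1 = 1/4
  'b': [0/1 + 1/4*0/1, 0/1 + 1/4*1/4) = [0/1, 1/16) <- contains code 3/128
  'd': [0/1 + 1/4*1/4, 0/1 + 1/4*1/2) = [1/16, 1/8)
  'c': [0/1 + 1/4*1/2, 0/1 + 1/4*1/1) = [1/8, 1/4)
  emit 'b', narrow to [0/1, 1/16)
Step 3: interval [0/1, 1/16), width = 1/16 - 0/1 = 1/16
  'b': [0/1 + 1/16*0/1, 0/1 + 1/16*1/4) = [0/1, 1/64)
  'd': [0/1 + 1/16*1/4, 0/1 + 1/16*1/2) = [1/64, 1/32) <- contains code 3/128
  'c': [0/1 + 1/16*1/2, 0/1 + 1/16*1/1) = [1/32, 1/16)
  emit 'd', narrow to [1/64, 1/32)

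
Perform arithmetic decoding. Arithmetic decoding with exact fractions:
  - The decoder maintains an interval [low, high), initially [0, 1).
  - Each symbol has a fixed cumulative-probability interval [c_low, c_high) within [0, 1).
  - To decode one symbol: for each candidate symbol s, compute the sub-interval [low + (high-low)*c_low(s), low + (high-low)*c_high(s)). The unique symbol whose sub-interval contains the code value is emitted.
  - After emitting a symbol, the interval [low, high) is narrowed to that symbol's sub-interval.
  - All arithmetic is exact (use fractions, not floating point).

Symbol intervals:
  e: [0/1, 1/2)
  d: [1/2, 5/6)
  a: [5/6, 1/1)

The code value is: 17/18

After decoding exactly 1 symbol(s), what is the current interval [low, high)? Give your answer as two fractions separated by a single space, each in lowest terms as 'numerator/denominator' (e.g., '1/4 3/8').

Step 1: interval [0/1, 1/1), width = 1/1 - 0/1 = 1/1
  'e': [0/1 + 1/1*0/1, 0/1 + 1/1*1/2) = [0/1, 1/2)
  'd': [0/1 + 1/1*1/2, 0/1 + 1/1*5/6) = [1/2, 5/6)
  'a': [0/1 + 1/1*5/6, 0/1 + 1/1*1/1) = [5/6, 1/1) <- contains code 17/18
  emit 'a', narrow to [5/6, 1/1)

Answer: 5/6 1/1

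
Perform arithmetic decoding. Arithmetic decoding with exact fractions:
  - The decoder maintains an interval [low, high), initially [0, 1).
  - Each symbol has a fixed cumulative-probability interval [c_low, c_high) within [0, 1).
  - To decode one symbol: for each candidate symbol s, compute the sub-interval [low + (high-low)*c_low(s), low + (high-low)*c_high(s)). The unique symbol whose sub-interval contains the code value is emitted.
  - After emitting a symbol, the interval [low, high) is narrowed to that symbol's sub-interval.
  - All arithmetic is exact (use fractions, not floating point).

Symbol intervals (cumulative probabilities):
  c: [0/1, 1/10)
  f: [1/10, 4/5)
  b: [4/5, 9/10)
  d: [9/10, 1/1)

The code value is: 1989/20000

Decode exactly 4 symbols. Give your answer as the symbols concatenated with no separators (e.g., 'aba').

Answer: cddf

Derivation:
Step 1: interval [0/1, 1/1), width = 1/1 - 0/1 = 1/1
  'c': [0/1 + 1/1*0/1, 0/1 + 1/1*1/10) = [0/1, 1/10) <- contains code 1989/20000
  'f': [0/1 + 1/1*1/10, 0/1 + 1/1*4/5) = [1/10, 4/5)
  'b': [0/1 + 1/1*4/5, 0/1 + 1/1*9/10) = [4/5, 9/10)
  'd': [0/1 + 1/1*9/10, 0/1 + 1/1*1/1) = [9/10, 1/1)
  emit 'c', narrow to [0/1, 1/10)
Step 2: interval [0/1, 1/10), width = 1/10 - 0/1 = 1/10
  'c': [0/1 + 1/10*0/1, 0/1 + 1/10*1/10) = [0/1, 1/100)
  'f': [0/1 + 1/10*1/10, 0/1 + 1/10*4/5) = [1/100, 2/25)
  'b': [0/1 + 1/10*4/5, 0/1 + 1/10*9/10) = [2/25, 9/100)
  'd': [0/1 + 1/10*9/10, 0/1 + 1/10*1/1) = [9/100, 1/10) <- contains code 1989/20000
  emit 'd', narrow to [9/100, 1/10)
Step 3: interval [9/100, 1/10), width = 1/10 - 9/100 = 1/100
  'c': [9/100 + 1/100*0/1, 9/100 + 1/100*1/10) = [9/100, 91/1000)
  'f': [9/100 + 1/100*1/10, 9/100 + 1/100*4/5) = [91/1000, 49/500)
  'b': [9/100 + 1/100*4/5, 9/100 + 1/100*9/10) = [49/500, 99/1000)
  'd': [9/100 + 1/100*9/10, 9/100 + 1/100*1/1) = [99/1000, 1/10) <- contains code 1989/20000
  emit 'd', narrow to [99/1000, 1/10)
Step 4: interval [99/1000, 1/10), width = 1/10 - 99/1000 = 1/1000
  'c': [99/1000 + 1/1000*0/1, 99/1000 + 1/1000*1/10) = [99/1000, 991/10000)
  'f': [99/1000 + 1/1000*1/10, 99/1000 + 1/1000*4/5) = [991/10000, 499/5000) <- contains code 1989/20000
  'b': [99/1000 + 1/1000*4/5, 99/1000 + 1/1000*9/10) = [499/5000, 999/10000)
  'd': [99/1000 + 1/1000*9/10, 99/1000 + 1/1000*1/1) = [999/10000, 1/10)
  emit 'f', narrow to [991/10000, 499/5000)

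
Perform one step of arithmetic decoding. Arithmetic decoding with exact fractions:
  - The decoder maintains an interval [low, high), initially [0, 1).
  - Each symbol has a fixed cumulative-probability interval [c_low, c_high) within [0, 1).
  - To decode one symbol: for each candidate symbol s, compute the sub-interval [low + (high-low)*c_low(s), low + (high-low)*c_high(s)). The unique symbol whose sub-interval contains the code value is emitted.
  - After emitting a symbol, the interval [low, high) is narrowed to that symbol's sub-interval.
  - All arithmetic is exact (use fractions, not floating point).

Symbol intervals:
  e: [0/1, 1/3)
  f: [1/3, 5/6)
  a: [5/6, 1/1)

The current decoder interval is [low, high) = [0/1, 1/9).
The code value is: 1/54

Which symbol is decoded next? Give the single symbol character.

Interval width = high − low = 1/9 − 0/1 = 1/9
Scaled code = (code − low) / width = (1/54 − 0/1) / 1/9 = 1/6
  e: [0/1, 1/3) ← scaled code falls here ✓
  f: [1/3, 5/6) 
  a: [5/6, 1/1) 

Answer: e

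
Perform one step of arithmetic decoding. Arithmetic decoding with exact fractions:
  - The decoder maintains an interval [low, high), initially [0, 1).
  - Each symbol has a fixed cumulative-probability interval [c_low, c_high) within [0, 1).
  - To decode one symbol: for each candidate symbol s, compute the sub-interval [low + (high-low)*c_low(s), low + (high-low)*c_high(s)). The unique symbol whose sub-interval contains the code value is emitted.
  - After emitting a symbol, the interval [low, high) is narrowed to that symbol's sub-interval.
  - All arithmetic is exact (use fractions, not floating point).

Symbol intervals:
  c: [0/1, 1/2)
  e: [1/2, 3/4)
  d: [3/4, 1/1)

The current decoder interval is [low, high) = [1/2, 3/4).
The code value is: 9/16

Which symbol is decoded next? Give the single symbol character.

Answer: c

Derivation:
Interval width = high − low = 3/4 − 1/2 = 1/4
Scaled code = (code − low) / width = (9/16 − 1/2) / 1/4 = 1/4
  c: [0/1, 1/2) ← scaled code falls here ✓
  e: [1/2, 3/4) 
  d: [3/4, 1/1) 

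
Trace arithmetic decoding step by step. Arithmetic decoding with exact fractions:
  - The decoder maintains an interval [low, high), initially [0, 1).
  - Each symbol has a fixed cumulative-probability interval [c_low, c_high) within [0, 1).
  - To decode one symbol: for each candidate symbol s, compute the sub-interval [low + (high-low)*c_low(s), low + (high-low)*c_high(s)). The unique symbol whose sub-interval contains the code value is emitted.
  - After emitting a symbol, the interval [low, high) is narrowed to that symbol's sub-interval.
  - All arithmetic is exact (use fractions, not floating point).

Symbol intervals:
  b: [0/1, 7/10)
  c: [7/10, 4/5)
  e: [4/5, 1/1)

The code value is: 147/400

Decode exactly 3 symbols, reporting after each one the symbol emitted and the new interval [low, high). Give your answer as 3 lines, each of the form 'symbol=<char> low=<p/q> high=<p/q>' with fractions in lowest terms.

Answer: symbol=b low=0/1 high=7/10
symbol=b low=0/1 high=49/100
symbol=c low=343/1000 high=49/125

Derivation:
Step 1: interval [0/1, 1/1), width = 1/1 - 0/1 = 1/1
  'b': [0/1 + 1/1*0/1, 0/1 + 1/1*7/10) = [0/1, 7/10) <- contains code 147/400
  'c': [0/1 + 1/1*7/10, 0/1 + 1/1*4/5) = [7/10, 4/5)
  'e': [0/1 + 1/1*4/5, 0/1 + 1/1*1/1) = [4/5, 1/1)
  emit 'b', narrow to [0/1, 7/10)
Step 2: interval [0/1, 7/10), width = 7/10 - 0/1 = 7/10
  'b': [0/1 + 7/10*0/1, 0/1 + 7/10*7/10) = [0/1, 49/100) <- contains code 147/400
  'c': [0/1 + 7/10*7/10, 0/1 + 7/10*4/5) = [49/100, 14/25)
  'e': [0/1 + 7/10*4/5, 0/1 + 7/10*1/1) = [14/25, 7/10)
  emit 'b', narrow to [0/1, 49/100)
Step 3: interval [0/1, 49/100), width = 49/100 - 0/1 = 49/100
  'b': [0/1 + 49/100*0/1, 0/1 + 49/100*7/10) = [0/1, 343/1000)
  'c': [0/1 + 49/100*7/10, 0/1 + 49/100*4/5) = [343/1000, 49/125) <- contains code 147/400
  'e': [0/1 + 49/100*4/5, 0/1 + 49/100*1/1) = [49/125, 49/100)
  emit 'c', narrow to [343/1000, 49/125)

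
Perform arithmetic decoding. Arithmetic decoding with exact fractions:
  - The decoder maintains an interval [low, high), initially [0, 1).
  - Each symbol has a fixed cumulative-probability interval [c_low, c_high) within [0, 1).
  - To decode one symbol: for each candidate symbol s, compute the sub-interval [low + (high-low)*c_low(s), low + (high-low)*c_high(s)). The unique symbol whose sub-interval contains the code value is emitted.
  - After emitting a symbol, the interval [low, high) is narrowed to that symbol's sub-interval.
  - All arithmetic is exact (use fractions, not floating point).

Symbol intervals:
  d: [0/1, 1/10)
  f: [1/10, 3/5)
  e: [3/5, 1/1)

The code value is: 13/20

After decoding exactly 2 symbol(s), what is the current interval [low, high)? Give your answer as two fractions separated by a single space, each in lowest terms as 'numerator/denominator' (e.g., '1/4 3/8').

Answer: 16/25 21/25

Derivation:
Step 1: interval [0/1, 1/1), width = 1/1 - 0/1 = 1/1
  'd': [0/1 + 1/1*0/1, 0/1 + 1/1*1/10) = [0/1, 1/10)
  'f': [0/1 + 1/1*1/10, 0/1 + 1/1*3/5) = [1/10, 3/5)
  'e': [0/1 + 1/1*3/5, 0/1 + 1/1*1/1) = [3/5, 1/1) <- contains code 13/20
  emit 'e', narrow to [3/5, 1/1)
Step 2: interval [3/5, 1/1), width = 1/1 - 3/5 = 2/5
  'd': [3/5 + 2/5*0/1, 3/5 + 2/5*1/10) = [3/5, 16/25)
  'f': [3/5 + 2/5*1/10, 3/5 + 2/5*3/5) = [16/25, 21/25) <- contains code 13/20
  'e': [3/5 + 2/5*3/5, 3/5 + 2/5*1/1) = [21/25, 1/1)
  emit 'f', narrow to [16/25, 21/25)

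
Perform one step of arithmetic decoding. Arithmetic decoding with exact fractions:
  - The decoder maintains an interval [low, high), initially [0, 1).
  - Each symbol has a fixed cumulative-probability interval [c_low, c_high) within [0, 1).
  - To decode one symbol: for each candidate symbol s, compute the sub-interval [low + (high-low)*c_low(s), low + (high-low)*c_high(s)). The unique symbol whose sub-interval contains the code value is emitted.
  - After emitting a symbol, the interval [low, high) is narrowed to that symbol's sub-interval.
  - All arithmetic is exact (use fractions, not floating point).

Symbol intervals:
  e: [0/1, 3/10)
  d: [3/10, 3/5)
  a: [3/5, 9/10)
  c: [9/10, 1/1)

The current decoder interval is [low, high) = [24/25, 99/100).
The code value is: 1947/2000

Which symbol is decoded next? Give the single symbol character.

Interval width = high − low = 99/100 − 24/25 = 3/100
Scaled code = (code − low) / width = (1947/2000 − 24/25) / 3/100 = 9/20
  e: [0/1, 3/10) 
  d: [3/10, 3/5) ← scaled code falls here ✓
  a: [3/5, 9/10) 
  c: [9/10, 1/1) 

Answer: d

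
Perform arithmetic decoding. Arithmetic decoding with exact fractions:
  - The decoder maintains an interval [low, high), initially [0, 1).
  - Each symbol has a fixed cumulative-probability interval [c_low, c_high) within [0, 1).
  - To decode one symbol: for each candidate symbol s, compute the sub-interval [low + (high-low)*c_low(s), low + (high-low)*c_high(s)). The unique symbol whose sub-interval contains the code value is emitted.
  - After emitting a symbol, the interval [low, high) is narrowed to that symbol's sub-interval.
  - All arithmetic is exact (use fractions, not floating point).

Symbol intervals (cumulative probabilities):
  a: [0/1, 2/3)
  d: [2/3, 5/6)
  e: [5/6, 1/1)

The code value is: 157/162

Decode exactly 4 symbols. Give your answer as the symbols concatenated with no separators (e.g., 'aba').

Step 1: interval [0/1, 1/1), width = 1/1 - 0/1 = 1/1
  'a': [0/1 + 1/1*0/1, 0/1 + 1/1*2/3) = [0/1, 2/3)
  'd': [0/1 + 1/1*2/3, 0/1 + 1/1*5/6) = [2/3, 5/6)
  'e': [0/1 + 1/1*5/6, 0/1 + 1/1*1/1) = [5/6, 1/1) <- contains code 157/162
  emit 'e', narrow to [5/6, 1/1)
Step 2: interval [5/6, 1/1), width = 1/1 - 5/6 = 1/6
  'a': [5/6 + 1/6*0/1, 5/6 + 1/6*2/3) = [5/6, 17/18)
  'd': [5/6 + 1/6*2/3, 5/6 + 1/6*5/6) = [17/18, 35/36) <- contains code 157/162
  'e': [5/6 + 1/6*5/6, 5/6 + 1/6*1/1) = [35/36, 1/1)
  emit 'd', narrow to [17/18, 35/36)
Step 3: interval [17/18, 35/36), width = 35/36 - 17/18 = 1/36
  'a': [17/18 + 1/36*0/1, 17/18 + 1/36*2/3) = [17/18, 26/27)
  'd': [17/18 + 1/36*2/3, 17/18 + 1/36*5/6) = [26/27, 209/216)
  'e': [17/18 + 1/36*5/6, 17/18 + 1/36*1/1) = [209/216, 35/36) <- contains code 157/162
  emit 'e', narrow to [209/216, 35/36)
Step 4: interval [209/216, 35/36), width = 35/36 - 209/216 = 1/216
  'a': [209/216 + 1/216*0/1, 209/216 + 1/216*2/3) = [209/216, 629/648) <- contains code 157/162
  'd': [209/216 + 1/216*2/3, 209/216 + 1/216*5/6) = [629/648, 1259/1296)
  'e': [209/216 + 1/216*5/6, 209/216 + 1/216*1/1) = [1259/1296, 35/36)
  emit 'a', narrow to [209/216, 629/648)

Answer: edea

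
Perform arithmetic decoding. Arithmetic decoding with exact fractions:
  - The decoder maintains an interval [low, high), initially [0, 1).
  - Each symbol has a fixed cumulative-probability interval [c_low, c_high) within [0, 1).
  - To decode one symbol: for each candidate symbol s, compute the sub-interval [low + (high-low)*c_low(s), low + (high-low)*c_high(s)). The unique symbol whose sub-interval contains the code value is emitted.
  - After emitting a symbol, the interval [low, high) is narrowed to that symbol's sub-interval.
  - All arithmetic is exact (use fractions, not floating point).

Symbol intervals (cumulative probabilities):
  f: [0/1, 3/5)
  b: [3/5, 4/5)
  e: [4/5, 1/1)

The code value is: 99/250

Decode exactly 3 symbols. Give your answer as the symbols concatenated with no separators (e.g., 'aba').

Step 1: interval [0/1, 1/1), width = 1/1 - 0/1 = 1/1
  'f': [0/1 + 1/1*0/1, 0/1 + 1/1*3/5) = [0/1, 3/5) <- contains code 99/250
  'b': [0/1 + 1/1*3/5, 0/1 + 1/1*4/5) = [3/5, 4/5)
  'e': [0/1 + 1/1*4/5, 0/1 + 1/1*1/1) = [4/5, 1/1)
  emit 'f', narrow to [0/1, 3/5)
Step 2: interval [0/1, 3/5), width = 3/5 - 0/1 = 3/5
  'f': [0/1 + 3/5*0/1, 0/1 + 3/5*3/5) = [0/1, 9/25)
  'b': [0/1 + 3/5*3/5, 0/1 + 3/5*4/5) = [9/25, 12/25) <- contains code 99/250
  'e': [0/1 + 3/5*4/5, 0/1 + 3/5*1/1) = [12/25, 3/5)
  emit 'b', narrow to [9/25, 12/25)
Step 3: interval [9/25, 12/25), width = 12/25 - 9/25 = 3/25
  'f': [9/25 + 3/25*0/1, 9/25 + 3/25*3/5) = [9/25, 54/125) <- contains code 99/250
  'b': [9/25 + 3/25*3/5, 9/25 + 3/25*4/5) = [54/125, 57/125)
  'e': [9/25 + 3/25*4/5, 9/25 + 3/25*1/1) = [57/125, 12/25)
  emit 'f', narrow to [9/25, 54/125)

Answer: fbf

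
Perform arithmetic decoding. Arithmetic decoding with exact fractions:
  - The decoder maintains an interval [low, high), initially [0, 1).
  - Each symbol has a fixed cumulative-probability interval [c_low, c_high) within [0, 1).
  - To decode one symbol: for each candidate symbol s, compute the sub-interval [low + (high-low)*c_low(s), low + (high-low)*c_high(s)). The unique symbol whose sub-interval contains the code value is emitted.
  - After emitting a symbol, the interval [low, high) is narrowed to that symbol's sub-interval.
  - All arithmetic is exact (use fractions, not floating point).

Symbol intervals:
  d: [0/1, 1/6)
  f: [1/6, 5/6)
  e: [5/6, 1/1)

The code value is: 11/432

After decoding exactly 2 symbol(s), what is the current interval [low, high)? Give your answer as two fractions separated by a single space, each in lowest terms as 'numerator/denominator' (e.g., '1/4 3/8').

Answer: 0/1 1/36

Derivation:
Step 1: interval [0/1, 1/1), width = 1/1 - 0/1 = 1/1
  'd': [0/1 + 1/1*0/1, 0/1 + 1/1*1/6) = [0/1, 1/6) <- contains code 11/432
  'f': [0/1 + 1/1*1/6, 0/1 + 1/1*5/6) = [1/6, 5/6)
  'e': [0/1 + 1/1*5/6, 0/1 + 1/1*1/1) = [5/6, 1/1)
  emit 'd', narrow to [0/1, 1/6)
Step 2: interval [0/1, 1/6), width = 1/6 - 0/1 = 1/6
  'd': [0/1 + 1/6*0/1, 0/1 + 1/6*1/6) = [0/1, 1/36) <- contains code 11/432
  'f': [0/1 + 1/6*1/6, 0/1 + 1/6*5/6) = [1/36, 5/36)
  'e': [0/1 + 1/6*5/6, 0/1 + 1/6*1/1) = [5/36, 1/6)
  emit 'd', narrow to [0/1, 1/36)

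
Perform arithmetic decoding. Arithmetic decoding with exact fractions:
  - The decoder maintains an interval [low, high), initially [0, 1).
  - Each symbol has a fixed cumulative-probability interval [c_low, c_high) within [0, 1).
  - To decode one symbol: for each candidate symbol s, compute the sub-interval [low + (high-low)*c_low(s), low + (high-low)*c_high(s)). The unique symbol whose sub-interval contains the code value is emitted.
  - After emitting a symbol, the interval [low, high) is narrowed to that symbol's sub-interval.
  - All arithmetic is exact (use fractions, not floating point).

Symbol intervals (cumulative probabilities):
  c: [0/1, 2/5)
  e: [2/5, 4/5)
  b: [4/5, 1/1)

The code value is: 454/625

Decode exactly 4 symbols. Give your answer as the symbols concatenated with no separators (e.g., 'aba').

Step 1: interval [0/1, 1/1), width = 1/1 - 0/1 = 1/1
  'c': [0/1 + 1/1*0/1, 0/1 + 1/1*2/5) = [0/1, 2/5)
  'e': [0/1 + 1/1*2/5, 0/1 + 1/1*4/5) = [2/5, 4/5) <- contains code 454/625
  'b': [0/1 + 1/1*4/5, 0/1 + 1/1*1/1) = [4/5, 1/1)
  emit 'e', narrow to [2/5, 4/5)
Step 2: interval [2/5, 4/5), width = 4/5 - 2/5 = 2/5
  'c': [2/5 + 2/5*0/1, 2/5 + 2/5*2/5) = [2/5, 14/25)
  'e': [2/5 + 2/5*2/5, 2/5 + 2/5*4/5) = [14/25, 18/25)
  'b': [2/5 + 2/5*4/5, 2/5 + 2/5*1/1) = [18/25, 4/5) <- contains code 454/625
  emit 'b', narrow to [18/25, 4/5)
Step 3: interval [18/25, 4/5), width = 4/5 - 18/25 = 2/25
  'c': [18/25 + 2/25*0/1, 18/25 + 2/25*2/5) = [18/25, 94/125) <- contains code 454/625
  'e': [18/25 + 2/25*2/5, 18/25 + 2/25*4/5) = [94/125, 98/125)
  'b': [18/25 + 2/25*4/5, 18/25 + 2/25*1/1) = [98/125, 4/5)
  emit 'c', narrow to [18/25, 94/125)
Step 4: interval [18/25, 94/125), width = 94/125 - 18/25 = 4/125
  'c': [18/25 + 4/125*0/1, 18/25 + 4/125*2/5) = [18/25, 458/625) <- contains code 454/625
  'e': [18/25 + 4/125*2/5, 18/25 + 4/125*4/5) = [458/625, 466/625)
  'b': [18/25 + 4/125*4/5, 18/25 + 4/125*1/1) = [466/625, 94/125)
  emit 'c', narrow to [18/25, 458/625)

Answer: ebcc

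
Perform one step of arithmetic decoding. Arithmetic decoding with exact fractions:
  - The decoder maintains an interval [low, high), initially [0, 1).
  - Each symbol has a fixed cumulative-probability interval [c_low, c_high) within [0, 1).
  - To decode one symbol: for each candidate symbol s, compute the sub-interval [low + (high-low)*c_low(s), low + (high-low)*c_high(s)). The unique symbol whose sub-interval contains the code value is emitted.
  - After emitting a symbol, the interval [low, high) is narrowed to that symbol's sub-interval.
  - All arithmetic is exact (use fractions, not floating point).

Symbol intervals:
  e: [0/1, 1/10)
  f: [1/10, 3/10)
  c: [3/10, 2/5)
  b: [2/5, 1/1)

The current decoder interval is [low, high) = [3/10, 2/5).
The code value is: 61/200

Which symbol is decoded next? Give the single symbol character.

Answer: e

Derivation:
Interval width = high − low = 2/5 − 3/10 = 1/10
Scaled code = (code − low) / width = (61/200 − 3/10) / 1/10 = 1/20
  e: [0/1, 1/10) ← scaled code falls here ✓
  f: [1/10, 3/10) 
  c: [3/10, 2/5) 
  b: [2/5, 1/1) 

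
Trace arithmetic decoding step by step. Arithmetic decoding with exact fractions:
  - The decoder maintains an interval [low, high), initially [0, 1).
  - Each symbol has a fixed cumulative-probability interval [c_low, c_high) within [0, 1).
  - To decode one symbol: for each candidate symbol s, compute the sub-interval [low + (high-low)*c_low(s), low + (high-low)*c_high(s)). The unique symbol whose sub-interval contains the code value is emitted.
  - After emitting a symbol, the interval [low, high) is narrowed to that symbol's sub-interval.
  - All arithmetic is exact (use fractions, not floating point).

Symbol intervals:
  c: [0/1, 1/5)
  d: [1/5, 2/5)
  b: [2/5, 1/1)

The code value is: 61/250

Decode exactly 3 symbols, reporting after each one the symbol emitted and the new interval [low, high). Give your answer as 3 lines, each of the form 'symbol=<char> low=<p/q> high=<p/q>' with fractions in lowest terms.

Answer: symbol=d low=1/5 high=2/5
symbol=d low=6/25 high=7/25
symbol=c low=6/25 high=31/125

Derivation:
Step 1: interval [0/1, 1/1), width = 1/1 - 0/1 = 1/1
  'c': [0/1 + 1/1*0/1, 0/1 + 1/1*1/5) = [0/1, 1/5)
  'd': [0/1 + 1/1*1/5, 0/1 + 1/1*2/5) = [1/5, 2/5) <- contains code 61/250
  'b': [0/1 + 1/1*2/5, 0/1 + 1/1*1/1) = [2/5, 1/1)
  emit 'd', narrow to [1/5, 2/5)
Step 2: interval [1/5, 2/5), width = 2/5 - 1/5 = 1/5
  'c': [1/5 + 1/5*0/1, 1/5 + 1/5*1/5) = [1/5, 6/25)
  'd': [1/5 + 1/5*1/5, 1/5 + 1/5*2/5) = [6/25, 7/25) <- contains code 61/250
  'b': [1/5 + 1/5*2/5, 1/5 + 1/5*1/1) = [7/25, 2/5)
  emit 'd', narrow to [6/25, 7/25)
Step 3: interval [6/25, 7/25), width = 7/25 - 6/25 = 1/25
  'c': [6/25 + 1/25*0/1, 6/25 + 1/25*1/5) = [6/25, 31/125) <- contains code 61/250
  'd': [6/25 + 1/25*1/5, 6/25 + 1/25*2/5) = [31/125, 32/125)
  'b': [6/25 + 1/25*2/5, 6/25 + 1/25*1/1) = [32/125, 7/25)
  emit 'c', narrow to [6/25, 31/125)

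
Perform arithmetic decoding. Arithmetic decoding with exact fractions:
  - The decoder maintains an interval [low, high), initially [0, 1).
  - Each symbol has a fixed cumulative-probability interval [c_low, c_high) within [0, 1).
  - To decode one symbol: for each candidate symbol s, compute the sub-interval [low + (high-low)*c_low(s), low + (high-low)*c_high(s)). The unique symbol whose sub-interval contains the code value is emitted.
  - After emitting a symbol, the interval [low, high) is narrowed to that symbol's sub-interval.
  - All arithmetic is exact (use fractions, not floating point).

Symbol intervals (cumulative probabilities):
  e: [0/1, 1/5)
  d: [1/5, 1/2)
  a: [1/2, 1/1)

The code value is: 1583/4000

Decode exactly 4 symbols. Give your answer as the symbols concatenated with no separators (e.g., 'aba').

Answer: dadd

Derivation:
Step 1: interval [0/1, 1/1), width = 1/1 - 0/1 = 1/1
  'e': [0/1 + 1/1*0/1, 0/1 + 1/1*1/5) = [0/1, 1/5)
  'd': [0/1 + 1/1*1/5, 0/1 + 1/1*1/2) = [1/5, 1/2) <- contains code 1583/4000
  'a': [0/1 + 1/1*1/2, 0/1 + 1/1*1/1) = [1/2, 1/1)
  emit 'd', narrow to [1/5, 1/2)
Step 2: interval [1/5, 1/2), width = 1/2 - 1/5 = 3/10
  'e': [1/5 + 3/10*0/1, 1/5 + 3/10*1/5) = [1/5, 13/50)
  'd': [1/5 + 3/10*1/5, 1/5 + 3/10*1/2) = [13/50, 7/20)
  'a': [1/5 + 3/10*1/2, 1/5 + 3/10*1/1) = [7/20, 1/2) <- contains code 1583/4000
  emit 'a', narrow to [7/20, 1/2)
Step 3: interval [7/20, 1/2), width = 1/2 - 7/20 = 3/20
  'e': [7/20 + 3/20*0/1, 7/20 + 3/20*1/5) = [7/20, 19/50)
  'd': [7/20 + 3/20*1/5, 7/20 + 3/20*1/2) = [19/50, 17/40) <- contains code 1583/4000
  'a': [7/20 + 3/20*1/2, 7/20 + 3/20*1/1) = [17/40, 1/2)
  emit 'd', narrow to [19/50, 17/40)
Step 4: interval [19/50, 17/40), width = 17/40 - 19/50 = 9/200
  'e': [19/50 + 9/200*0/1, 19/50 + 9/200*1/5) = [19/50, 389/1000)
  'd': [19/50 + 9/200*1/5, 19/50 + 9/200*1/2) = [389/1000, 161/400) <- contains code 1583/4000
  'a': [19/50 + 9/200*1/2, 19/50 + 9/200*1/1) = [161/400, 17/40)
  emit 'd', narrow to [389/1000, 161/400)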